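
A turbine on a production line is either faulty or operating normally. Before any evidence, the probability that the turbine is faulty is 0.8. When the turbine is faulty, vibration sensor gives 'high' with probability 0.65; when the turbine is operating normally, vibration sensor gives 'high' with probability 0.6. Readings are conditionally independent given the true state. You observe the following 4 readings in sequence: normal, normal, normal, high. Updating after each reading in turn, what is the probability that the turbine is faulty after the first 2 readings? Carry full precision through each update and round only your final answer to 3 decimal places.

0.754

After 'normal': P(faulty) = 0.35·0.8000 / (0.35·0.8000 + 0.4·0.2000) ≈ 0.7778
After 'normal': P(faulty) = 0.35·0.7778 / (0.35·0.7778 + 0.4·0.2222) ≈ 0.7538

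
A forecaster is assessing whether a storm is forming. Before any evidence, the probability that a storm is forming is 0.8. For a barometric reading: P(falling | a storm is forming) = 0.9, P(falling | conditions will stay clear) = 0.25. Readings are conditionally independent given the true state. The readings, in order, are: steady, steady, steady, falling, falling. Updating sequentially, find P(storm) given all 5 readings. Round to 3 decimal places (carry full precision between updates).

0.109

After 'steady': P(storm) = 0.1·0.8000 / (0.1·0.8000 + 0.75·0.2000) ≈ 0.3478
After 'steady': P(storm) = 0.1·0.3478 / (0.1·0.3478 + 0.75·0.6522) ≈ 0.0664
After 'steady': P(storm) = 0.1·0.0664 / (0.1·0.0664 + 0.75·0.9336) ≈ 0.0094
After 'falling': P(storm) = 0.9·0.0094 / (0.9·0.0094 + 0.25·0.9906) ≈ 0.0330
After 'falling': P(storm) = 0.9·0.0330 / (0.9·0.0330 + 0.25·0.9670) ≈ 0.1094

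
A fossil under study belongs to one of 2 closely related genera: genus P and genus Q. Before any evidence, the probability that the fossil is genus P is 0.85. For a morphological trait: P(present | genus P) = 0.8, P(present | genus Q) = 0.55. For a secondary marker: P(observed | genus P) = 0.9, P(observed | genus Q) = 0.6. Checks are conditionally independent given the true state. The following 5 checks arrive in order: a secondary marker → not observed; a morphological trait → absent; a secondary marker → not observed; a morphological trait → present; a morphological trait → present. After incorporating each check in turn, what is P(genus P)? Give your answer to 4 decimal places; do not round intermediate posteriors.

Each posterior becomes the prior for the next update.
After a secondary marker='not observed': P(genus P) = 0.1·0.8500 / (0.1·0.8500 + 0.4·0.1500) ≈ 0.5862
After a morphological trait='absent': P(genus P) = 0.2·0.5862 / (0.2·0.5862 + 0.45·0.4138) ≈ 0.3864
After a secondary marker='not observed': P(genus P) = 0.1·0.3864 / (0.1·0.3864 + 0.4·0.6136) ≈ 0.1360
After a morphological trait='present': P(genus P) = 0.8·0.1360 / (0.8·0.1360 + 0.55·0.8640) ≈ 0.1863
After a morphological trait='present': P(genus P) = 0.8·0.1863 / (0.8·0.1863 + 0.55·0.8137) ≈ 0.2498

0.2498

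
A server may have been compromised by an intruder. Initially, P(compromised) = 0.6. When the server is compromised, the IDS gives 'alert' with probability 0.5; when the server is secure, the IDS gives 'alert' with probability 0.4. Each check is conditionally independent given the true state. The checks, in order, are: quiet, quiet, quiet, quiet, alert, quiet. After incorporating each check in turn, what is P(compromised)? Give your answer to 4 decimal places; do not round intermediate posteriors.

After 'quiet': P(compromised) = 0.5·0.6000 / (0.5·0.6000 + 0.6·0.4000) ≈ 0.5556
After 'quiet': P(compromised) = 0.5·0.5556 / (0.5·0.5556 + 0.6·0.4444) ≈ 0.5102
After 'quiet': P(compromised) = 0.5·0.5102 / (0.5·0.5102 + 0.6·0.4898) ≈ 0.4647
After 'quiet': P(compromised) = 0.5·0.4647 / (0.5·0.4647 + 0.6·0.5353) ≈ 0.4197
After 'alert': P(compromised) = 0.5·0.4197 / (0.5·0.4197 + 0.4·0.5803) ≈ 0.4749
After 'quiet': P(compromised) = 0.5·0.4749 / (0.5·0.4749 + 0.6·0.5251) ≈ 0.4297

0.4297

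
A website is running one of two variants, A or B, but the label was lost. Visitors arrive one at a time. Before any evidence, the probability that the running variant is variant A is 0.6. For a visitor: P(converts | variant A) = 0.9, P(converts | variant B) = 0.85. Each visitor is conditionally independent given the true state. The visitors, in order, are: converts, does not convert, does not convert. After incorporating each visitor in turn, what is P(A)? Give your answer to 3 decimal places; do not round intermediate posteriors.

Each posterior becomes the prior for the next update.
After 'converts': P(A) = 0.9·0.6000 / (0.9·0.6000 + 0.85·0.4000) ≈ 0.6136
After 'does not convert': P(A) = 0.1·0.6136 / (0.1·0.6136 + 0.15·0.3864) ≈ 0.5143
After 'does not convert': P(A) = 0.1·0.5143 / (0.1·0.5143 + 0.15·0.4857) ≈ 0.4138

0.414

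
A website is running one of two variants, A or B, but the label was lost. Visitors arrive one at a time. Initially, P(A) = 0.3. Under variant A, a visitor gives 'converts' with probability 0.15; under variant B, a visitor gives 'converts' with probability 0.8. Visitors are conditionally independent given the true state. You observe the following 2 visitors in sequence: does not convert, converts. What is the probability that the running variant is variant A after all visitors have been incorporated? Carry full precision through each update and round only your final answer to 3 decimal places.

0.255

After 'does not convert': P(A) = 0.85·0.3000 / (0.85·0.3000 + 0.2·0.7000) ≈ 0.6456
After 'converts': P(A) = 0.15·0.6456 / (0.15·0.6456 + 0.8·0.3544) ≈ 0.2546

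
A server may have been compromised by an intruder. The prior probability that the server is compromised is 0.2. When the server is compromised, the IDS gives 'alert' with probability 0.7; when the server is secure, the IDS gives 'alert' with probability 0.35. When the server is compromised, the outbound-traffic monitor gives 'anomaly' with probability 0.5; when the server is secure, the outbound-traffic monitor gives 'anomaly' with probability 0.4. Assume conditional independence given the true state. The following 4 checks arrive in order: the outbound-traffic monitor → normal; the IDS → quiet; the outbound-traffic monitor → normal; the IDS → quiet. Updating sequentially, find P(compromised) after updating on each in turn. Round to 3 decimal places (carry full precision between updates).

After the outbound-traffic monitor='normal': P(compromised) = 0.5·0.2000 / (0.5·0.2000 + 0.6·0.8000) ≈ 0.1724
After the IDS='quiet': P(compromised) = 0.3·0.1724 / (0.3·0.1724 + 0.65·0.8276) ≈ 0.0877
After the outbound-traffic monitor='normal': P(compromised) = 0.5·0.0877 / (0.5·0.0877 + 0.6·0.9123) ≈ 0.0742
After the IDS='quiet': P(compromised) = 0.3·0.0742 / (0.3·0.0742 + 0.65·0.9258) ≈ 0.0357

0.036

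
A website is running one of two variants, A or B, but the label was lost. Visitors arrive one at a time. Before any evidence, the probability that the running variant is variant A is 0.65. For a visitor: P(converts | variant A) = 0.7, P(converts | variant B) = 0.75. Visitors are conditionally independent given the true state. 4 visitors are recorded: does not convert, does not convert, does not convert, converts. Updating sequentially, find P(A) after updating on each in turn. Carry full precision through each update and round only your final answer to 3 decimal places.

After 'does not convert': P(A) = 0.3·0.6500 / (0.3·0.6500 + 0.25·0.3500) ≈ 0.6903
After 'does not convert': P(A) = 0.3·0.6903 / (0.3·0.6903 + 0.25·0.3097) ≈ 0.7278
After 'does not convert': P(A) = 0.3·0.7278 / (0.3·0.7278 + 0.25·0.2722) ≈ 0.7624
After 'converts': P(A) = 0.7·0.7624 / (0.7·0.7624 + 0.75·0.2376) ≈ 0.7497

0.750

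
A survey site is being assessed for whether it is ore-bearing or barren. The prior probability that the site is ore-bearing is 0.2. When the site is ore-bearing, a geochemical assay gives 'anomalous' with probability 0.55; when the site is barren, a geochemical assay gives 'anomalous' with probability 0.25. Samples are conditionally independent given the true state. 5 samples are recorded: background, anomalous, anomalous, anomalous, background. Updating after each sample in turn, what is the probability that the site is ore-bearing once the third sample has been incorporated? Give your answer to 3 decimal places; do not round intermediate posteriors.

After 'background': P(ore) = 0.45·0.2000 / (0.45·0.2000 + 0.75·0.8000) ≈ 0.1304
After 'anomalous': P(ore) = 0.55·0.1304 / (0.55·0.1304 + 0.25·0.8696) ≈ 0.2481
After 'anomalous': P(ore) = 0.55·0.2481 / (0.55·0.2481 + 0.25·0.7519) ≈ 0.4206

0.421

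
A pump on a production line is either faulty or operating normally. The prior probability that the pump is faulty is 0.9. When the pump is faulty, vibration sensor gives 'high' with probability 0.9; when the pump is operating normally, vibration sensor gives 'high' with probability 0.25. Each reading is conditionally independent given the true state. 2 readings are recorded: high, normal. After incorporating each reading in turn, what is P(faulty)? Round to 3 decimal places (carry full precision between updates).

0.812

After 'high': P(faulty) = 0.9·0.9000 / (0.9·0.9000 + 0.25·0.1000) ≈ 0.9701
After 'normal': P(faulty) = 0.1·0.9701 / (0.1·0.9701 + 0.75·0.0299) ≈ 0.8120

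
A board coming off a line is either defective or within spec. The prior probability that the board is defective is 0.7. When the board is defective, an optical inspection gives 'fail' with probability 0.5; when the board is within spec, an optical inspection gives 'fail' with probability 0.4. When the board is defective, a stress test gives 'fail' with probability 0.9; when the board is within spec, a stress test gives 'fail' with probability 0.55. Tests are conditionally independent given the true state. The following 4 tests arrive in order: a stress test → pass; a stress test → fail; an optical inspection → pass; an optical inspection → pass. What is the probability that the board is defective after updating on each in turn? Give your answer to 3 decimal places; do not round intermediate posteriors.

After a stress test='pass': P(defective) = 0.1·0.7000 / (0.1·0.7000 + 0.45·0.3000) ≈ 0.3415
After a stress test='fail': P(defective) = 0.9·0.3415 / (0.9·0.3415 + 0.55·0.6585) ≈ 0.4590
After an optical inspection='pass': P(defective) = 0.5·0.4590 / (0.5·0.4590 + 0.6·0.5410) ≈ 0.4142
After an optical inspection='pass': P(defective) = 0.5·0.4142 / (0.5·0.4142 + 0.6·0.5858) ≈ 0.3708

0.371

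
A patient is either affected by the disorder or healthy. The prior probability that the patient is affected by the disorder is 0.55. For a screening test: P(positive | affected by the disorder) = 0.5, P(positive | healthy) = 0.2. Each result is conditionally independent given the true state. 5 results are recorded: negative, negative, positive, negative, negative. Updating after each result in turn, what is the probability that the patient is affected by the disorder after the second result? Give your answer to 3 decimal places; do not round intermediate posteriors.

0.323

Each posterior becomes the prior for the next update.
After 'negative': P(affected) = 0.5·0.5500 / (0.5·0.5500 + 0.8·0.4500) ≈ 0.4331
After 'negative': P(affected) = 0.5·0.4331 / (0.5·0.4331 + 0.8·0.5669) ≈ 0.3231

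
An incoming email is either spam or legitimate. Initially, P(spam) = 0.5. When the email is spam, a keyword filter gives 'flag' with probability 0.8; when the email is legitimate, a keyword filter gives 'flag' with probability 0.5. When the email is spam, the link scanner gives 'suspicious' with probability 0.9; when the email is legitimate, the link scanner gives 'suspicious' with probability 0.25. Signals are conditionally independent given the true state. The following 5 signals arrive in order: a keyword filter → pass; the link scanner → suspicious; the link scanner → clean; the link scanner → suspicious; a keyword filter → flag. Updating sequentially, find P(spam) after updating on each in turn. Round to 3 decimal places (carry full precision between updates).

After a keyword filter='pass': P(spam) = 0.2·0.5000 / (0.2·0.5000 + 0.5·0.5000) ≈ 0.2857
After the link scanner='suspicious': P(spam) = 0.9·0.2857 / (0.9·0.2857 + 0.25·0.7143) ≈ 0.5902
After the link scanner='clean': P(spam) = 0.1·0.5902 / (0.1·0.5902 + 0.75·0.4098) ≈ 0.1611
After the link scanner='suspicious': P(spam) = 0.9·0.1611 / (0.9·0.1611 + 0.25·0.8389) ≈ 0.4087
After a keyword filter='flag': P(spam) = 0.8·0.4087 / (0.8·0.4087 + 0.5·0.5913) ≈ 0.5251

0.525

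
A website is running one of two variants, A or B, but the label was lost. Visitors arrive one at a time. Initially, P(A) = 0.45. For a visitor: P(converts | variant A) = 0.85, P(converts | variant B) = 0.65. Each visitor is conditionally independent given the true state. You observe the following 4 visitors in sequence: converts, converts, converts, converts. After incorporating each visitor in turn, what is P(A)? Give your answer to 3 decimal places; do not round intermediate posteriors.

0.705

After 'converts': P(A) = 0.85·0.4500 / (0.85·0.4500 + 0.65·0.5500) ≈ 0.5169
After 'converts': P(A) = 0.85·0.5169 / (0.85·0.5169 + 0.65·0.4831) ≈ 0.5832
After 'converts': P(A) = 0.85·0.5832 / (0.85·0.5832 + 0.65·0.4168) ≈ 0.6466
After 'converts': P(A) = 0.85·0.6466 / (0.85·0.6466 + 0.65·0.3534) ≈ 0.7052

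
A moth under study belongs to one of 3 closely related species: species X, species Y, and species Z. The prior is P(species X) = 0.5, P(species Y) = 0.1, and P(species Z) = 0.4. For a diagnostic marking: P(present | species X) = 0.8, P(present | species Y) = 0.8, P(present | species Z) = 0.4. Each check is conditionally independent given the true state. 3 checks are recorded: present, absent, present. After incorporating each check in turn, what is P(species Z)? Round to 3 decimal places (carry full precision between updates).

After 'present': normaliser = 0.8·0.5000 + 0.8·0.1000 + 0.4·0.4000; P(species X) ≈ 0.6250, P(species Y) ≈ 0.1250, P(species Z) ≈ 0.2500
After 'absent': normaliser = 0.2·0.6250 + 0.2·0.1250 + 0.6·0.2500; P(species X) ≈ 0.4167, P(species Y) ≈ 0.0833, P(species Z) ≈ 0.5000
After 'present': normaliser = 0.8·0.4167 + 0.8·0.0833 + 0.4·0.5000; P(species X) ≈ 0.5556, P(species Y) ≈ 0.1111, P(species Z) ≈ 0.3333

0.333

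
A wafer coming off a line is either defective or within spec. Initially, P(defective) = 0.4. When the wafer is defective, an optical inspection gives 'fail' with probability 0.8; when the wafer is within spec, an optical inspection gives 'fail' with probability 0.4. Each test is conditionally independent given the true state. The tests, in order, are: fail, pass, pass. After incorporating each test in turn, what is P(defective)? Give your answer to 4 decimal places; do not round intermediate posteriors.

Apply Bayes' rule sequentially, carrying P(defective) forward.
After 'fail': P(defective) = 0.8·0.4000 / (0.8·0.4000 + 0.4·0.6000) ≈ 0.5714
After 'pass': P(defective) = 0.2·0.5714 / (0.2·0.5714 + 0.6·0.4286) ≈ 0.3077
After 'pass': P(defective) = 0.2·0.3077 / (0.2·0.3077 + 0.6·0.6923) ≈ 0.1290

0.1290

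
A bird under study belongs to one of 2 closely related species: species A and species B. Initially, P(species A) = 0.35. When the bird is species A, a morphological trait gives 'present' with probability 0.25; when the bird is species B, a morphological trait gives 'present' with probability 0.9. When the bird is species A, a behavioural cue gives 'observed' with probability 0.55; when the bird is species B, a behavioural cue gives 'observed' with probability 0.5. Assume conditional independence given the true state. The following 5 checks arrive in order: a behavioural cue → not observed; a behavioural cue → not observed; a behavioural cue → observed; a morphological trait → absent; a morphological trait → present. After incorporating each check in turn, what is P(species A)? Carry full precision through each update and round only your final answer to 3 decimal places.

After a behavioural cue='not observed': P(species A) = 0.45·0.3500 / (0.45·0.3500 + 0.5·0.6500) ≈ 0.3264
After a behavioural cue='not observed': P(species A) = 0.45·0.3264 / (0.45·0.3264 + 0.5·0.6736) ≈ 0.3037
After a behavioural cue='observed': P(species A) = 0.55·0.3037 / (0.55·0.3037 + 0.5·0.6963) ≈ 0.3242
After a morphological trait='absent': P(species A) = 0.75·0.3242 / (0.75·0.3242 + 0.1·0.6758) ≈ 0.7825
After a morphological trait='present': P(species A) = 0.25·0.7825 / (0.25·0.7825 + 0.9·0.2175) ≈ 0.4999

0.500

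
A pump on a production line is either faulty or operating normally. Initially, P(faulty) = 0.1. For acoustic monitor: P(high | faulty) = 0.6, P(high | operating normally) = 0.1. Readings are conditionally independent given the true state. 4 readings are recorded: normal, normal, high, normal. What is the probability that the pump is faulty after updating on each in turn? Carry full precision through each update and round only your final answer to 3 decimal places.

0.055

Each posterior becomes the prior for the next update.
After 'normal': P(faulty) = 0.4·0.1000 / (0.4·0.1000 + 0.9·0.9000) ≈ 0.0471
After 'normal': P(faulty) = 0.4·0.0471 / (0.4·0.0471 + 0.9·0.9529) ≈ 0.0215
After 'high': P(faulty) = 0.6·0.0215 / (0.6·0.0215 + 0.1·0.9785) ≈ 0.1164
After 'normal': P(faulty) = 0.4·0.1164 / (0.4·0.1164 + 0.9·0.8836) ≈ 0.0553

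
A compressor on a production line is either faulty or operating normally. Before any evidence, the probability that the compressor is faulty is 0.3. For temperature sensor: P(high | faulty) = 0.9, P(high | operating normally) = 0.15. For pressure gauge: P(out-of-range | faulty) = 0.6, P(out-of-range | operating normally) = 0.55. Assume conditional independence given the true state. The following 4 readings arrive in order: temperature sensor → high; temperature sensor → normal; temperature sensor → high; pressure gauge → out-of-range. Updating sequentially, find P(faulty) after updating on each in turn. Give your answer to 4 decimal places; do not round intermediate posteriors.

After temperature sensor='high': P(faulty) = 0.9·0.3000 / (0.9·0.3000 + 0.15·0.7000) ≈ 0.7200
After temperature sensor='normal': P(faulty) = 0.1·0.7200 / (0.1·0.7200 + 0.85·0.2800) ≈ 0.2323
After temperature sensor='high': P(faulty) = 0.9·0.2323 / (0.9·0.2323 + 0.15·0.7677) ≈ 0.6448
After pressure gauge='out-of-range': P(faulty) = 0.6·0.6448 / (0.6·0.6448 + 0.55·0.3552) ≈ 0.6644

0.6644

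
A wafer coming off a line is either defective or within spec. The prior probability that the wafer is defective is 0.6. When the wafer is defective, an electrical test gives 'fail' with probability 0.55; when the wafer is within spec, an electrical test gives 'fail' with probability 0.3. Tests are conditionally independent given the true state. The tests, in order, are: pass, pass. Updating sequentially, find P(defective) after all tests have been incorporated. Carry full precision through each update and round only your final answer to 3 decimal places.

0.383

Each posterior becomes the prior for the next update.
After 'pass': P(defective) = 0.45·0.6000 / (0.45·0.6000 + 0.7·0.4000) ≈ 0.4909
After 'pass': P(defective) = 0.45·0.4909 / (0.45·0.4909 + 0.7·0.5091) ≈ 0.3827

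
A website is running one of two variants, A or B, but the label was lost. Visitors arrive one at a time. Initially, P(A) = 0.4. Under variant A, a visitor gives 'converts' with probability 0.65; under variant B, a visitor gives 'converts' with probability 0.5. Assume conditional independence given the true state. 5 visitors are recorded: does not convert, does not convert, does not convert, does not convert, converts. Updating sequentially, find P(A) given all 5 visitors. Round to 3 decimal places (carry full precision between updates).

After 'does not convert': P(A) = 0.35·0.4000 / (0.35·0.4000 + 0.5·0.6000) ≈ 0.3182
After 'does not convert': P(A) = 0.35·0.3182 / (0.35·0.3182 + 0.5·0.6818) ≈ 0.2462
After 'does not convert': P(A) = 0.35·0.2462 / (0.35·0.2462 + 0.5·0.7538) ≈ 0.1861
After 'does not convert': P(A) = 0.35·0.1861 / (0.35·0.1861 + 0.5·0.8139) ≈ 0.1380
After 'converts': P(A) = 0.65·0.1380 / (0.65·0.1380 + 0.5·0.8620) ≈ 0.1722

0.172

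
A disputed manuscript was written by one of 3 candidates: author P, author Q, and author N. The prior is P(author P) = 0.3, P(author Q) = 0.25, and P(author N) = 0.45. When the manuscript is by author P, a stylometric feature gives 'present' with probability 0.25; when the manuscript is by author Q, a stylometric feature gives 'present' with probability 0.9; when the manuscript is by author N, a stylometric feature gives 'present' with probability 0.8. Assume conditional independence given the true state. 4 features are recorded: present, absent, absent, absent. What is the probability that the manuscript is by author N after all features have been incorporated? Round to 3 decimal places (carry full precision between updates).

After 'present': normaliser = 0.25·0.3000 + 0.9·0.2500 + 0.8·0.4500; P(author P) ≈ 0.1136, P(author Q) ≈ 0.3409, P(author N) ≈ 0.5455
After 'absent': normaliser = 0.75·0.1136 + 0.1·0.3409 + 0.2·0.5455; P(author P) ≈ 0.3731, P(author Q) ≈ 0.1493, P(author N) ≈ 0.4776
After 'absent': normaliser = 0.75·0.3731 + 0.1·0.1493 + 0.2·0.4776; P(author P) ≈ 0.7170, P(author Q) ≈ 0.0382, P(author N) ≈ 0.2447
After 'absent': normaliser = 0.75·0.7170 + 0.1·0.0382 + 0.2·0.2447; P(author P) ≈ 0.9106, P(author Q) ≈ 0.0065, P(author N) ≈ 0.0829

0.083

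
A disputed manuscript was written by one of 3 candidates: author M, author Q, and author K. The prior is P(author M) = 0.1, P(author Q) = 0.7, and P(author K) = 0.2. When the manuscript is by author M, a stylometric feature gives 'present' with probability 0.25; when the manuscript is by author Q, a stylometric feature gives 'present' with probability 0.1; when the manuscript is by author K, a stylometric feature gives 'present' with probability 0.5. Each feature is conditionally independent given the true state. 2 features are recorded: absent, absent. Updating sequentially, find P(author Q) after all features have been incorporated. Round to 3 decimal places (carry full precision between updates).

0.842

After 'absent': normaliser = 0.75·0.1000 + 0.9·0.7000 + 0.5·0.2000; P(author M) ≈ 0.0932, P(author Q) ≈ 0.7826, P(author K) ≈ 0.1242
After 'absent': normaliser = 0.75·0.0932 + 0.9·0.7826 + 0.5·0.1242; P(author M) ≈ 0.0835, P(author Q) ≈ 0.8422, P(author K) ≈ 0.0743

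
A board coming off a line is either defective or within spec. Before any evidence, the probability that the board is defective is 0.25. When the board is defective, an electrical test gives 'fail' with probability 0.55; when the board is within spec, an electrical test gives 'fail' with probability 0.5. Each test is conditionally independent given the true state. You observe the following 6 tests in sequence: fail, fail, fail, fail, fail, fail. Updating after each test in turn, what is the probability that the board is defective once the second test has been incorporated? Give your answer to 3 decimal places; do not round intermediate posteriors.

0.287

Apply Bayes' rule sequentially, carrying P(defective) forward.
After 'fail': P(defective) = 0.55·0.2500 / (0.55·0.2500 + 0.5·0.7500) ≈ 0.2683
After 'fail': P(defective) = 0.55·0.2683 / (0.55·0.2683 + 0.5·0.7317) ≈ 0.2874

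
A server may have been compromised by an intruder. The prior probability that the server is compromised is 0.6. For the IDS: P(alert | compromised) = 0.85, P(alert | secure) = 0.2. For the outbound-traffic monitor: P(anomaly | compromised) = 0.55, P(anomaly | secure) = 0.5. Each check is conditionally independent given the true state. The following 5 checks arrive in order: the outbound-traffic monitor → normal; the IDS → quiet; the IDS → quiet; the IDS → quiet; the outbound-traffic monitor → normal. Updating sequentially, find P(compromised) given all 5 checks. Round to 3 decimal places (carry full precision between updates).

0.008

After the outbound-traffic monitor='normal': P(compromised) = 0.45·0.6000 / (0.45·0.6000 + 0.5·0.4000) ≈ 0.5745
After the IDS='quiet': P(compromised) = 0.15·0.5745 / (0.15·0.5745 + 0.8·0.4255) ≈ 0.2020
After the IDS='quiet': P(compromised) = 0.15·0.2020 / (0.15·0.2020 + 0.8·0.7980) ≈ 0.0453
After the IDS='quiet': P(compromised) = 0.15·0.0453 / (0.15·0.0453 + 0.8·0.9547) ≈ 0.0088
After the outbound-traffic monitor='normal': P(compromised) = 0.45·0.0088 / (0.45·0.0088 + 0.5·0.9912) ≈ 0.0079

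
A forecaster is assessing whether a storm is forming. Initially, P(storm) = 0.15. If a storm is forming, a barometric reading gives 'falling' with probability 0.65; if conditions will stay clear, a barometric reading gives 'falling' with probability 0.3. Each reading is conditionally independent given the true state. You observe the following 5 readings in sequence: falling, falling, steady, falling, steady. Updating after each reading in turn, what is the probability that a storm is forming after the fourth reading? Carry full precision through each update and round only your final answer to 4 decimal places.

After 'falling': P(storm) = 0.65·0.1500 / (0.65·0.1500 + 0.3·0.8500) ≈ 0.2766
After 'falling': P(storm) = 0.65·0.2766 / (0.65·0.2766 + 0.3·0.7234) ≈ 0.4531
After 'steady': P(storm) = 0.35·0.4531 / (0.35·0.4531 + 0.7·0.5469) ≈ 0.2929
After 'falling': P(storm) = 0.65·0.2929 / (0.65·0.2929 + 0.3·0.7071) ≈ 0.4730

0.4730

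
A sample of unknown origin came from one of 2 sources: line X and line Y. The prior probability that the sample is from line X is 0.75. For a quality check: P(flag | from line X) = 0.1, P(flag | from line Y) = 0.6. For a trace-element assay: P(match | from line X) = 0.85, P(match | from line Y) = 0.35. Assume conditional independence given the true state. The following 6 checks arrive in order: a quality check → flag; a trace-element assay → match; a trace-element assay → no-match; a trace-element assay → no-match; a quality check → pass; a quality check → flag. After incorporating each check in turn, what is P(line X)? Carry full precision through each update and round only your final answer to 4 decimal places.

After a quality check='flag': P(line X) = 0.1·0.7500 / (0.1·0.7500 + 0.6·0.2500) ≈ 0.3333
After a trace-element assay='match': P(line X) = 0.85·0.3333 / (0.85·0.3333 + 0.35·0.6667) ≈ 0.5484
After a trace-element assay='no-match': P(line X) = 0.15·0.5484 / (0.15·0.5484 + 0.65·0.4516) ≈ 0.2189
After a trace-element assay='no-match': P(line X) = 0.15·0.2189 / (0.15·0.2189 + 0.65·0.7811) ≈ 0.0607
After a quality check='pass': P(line X) = 0.9·0.0607 / (0.9·0.0607 + 0.4·0.9393) ≈ 0.1270
After a quality check='flag': P(line X) = 0.1·0.1270 / (0.1·0.1270 + 0.6·0.8730) ≈ 0.0237

0.0237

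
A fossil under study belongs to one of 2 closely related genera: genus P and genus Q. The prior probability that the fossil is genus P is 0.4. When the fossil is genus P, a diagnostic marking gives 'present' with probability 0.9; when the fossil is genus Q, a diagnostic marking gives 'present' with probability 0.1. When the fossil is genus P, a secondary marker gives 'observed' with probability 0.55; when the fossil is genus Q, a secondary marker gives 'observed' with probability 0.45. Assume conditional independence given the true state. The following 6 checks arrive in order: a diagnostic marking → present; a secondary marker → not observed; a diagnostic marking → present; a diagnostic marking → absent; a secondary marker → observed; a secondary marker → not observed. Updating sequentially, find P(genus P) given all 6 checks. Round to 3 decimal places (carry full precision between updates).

0.831

After a diagnostic marking='present': P(genus P) = 0.9·0.4000 / (0.9·0.4000 + 0.1·0.6000) ≈ 0.8571
After a secondary marker='not observed': P(genus P) = 0.45·0.8571 / (0.45·0.8571 + 0.55·0.1429) ≈ 0.8308
After a diagnostic marking='present': P(genus P) = 0.9·0.8308 / (0.9·0.8308 + 0.1·0.1692) ≈ 0.9779
After a diagnostic marking='absent': P(genus P) = 0.1·0.9779 / (0.1·0.9779 + 0.9·0.0221) ≈ 0.8308
After a secondary marker='observed': P(genus P) = 0.55·0.8308 / (0.55·0.8308 + 0.45·0.1692) ≈ 0.8571
After a secondary marker='not observed': P(genus P) = 0.45·0.8571 / (0.45·0.8571 + 0.55·0.1429) ≈ 0.8308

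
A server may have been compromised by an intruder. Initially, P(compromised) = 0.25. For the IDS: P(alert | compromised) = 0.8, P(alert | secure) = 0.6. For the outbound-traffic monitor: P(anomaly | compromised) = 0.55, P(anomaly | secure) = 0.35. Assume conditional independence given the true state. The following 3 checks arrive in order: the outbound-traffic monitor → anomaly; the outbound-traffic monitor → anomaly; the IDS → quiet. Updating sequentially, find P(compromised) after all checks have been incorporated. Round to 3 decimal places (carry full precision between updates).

0.292

After the outbound-traffic monitor='anomaly': P(compromised) = 0.55·0.2500 / (0.55·0.2500 + 0.35·0.7500) ≈ 0.3438
After the outbound-traffic monitor='anomaly': P(compromised) = 0.55·0.3438 / (0.55·0.3438 + 0.35·0.6562) ≈ 0.4515
After the IDS='quiet': P(compromised) = 0.2·0.4515 / (0.2·0.4515 + 0.4·0.5485) ≈ 0.2916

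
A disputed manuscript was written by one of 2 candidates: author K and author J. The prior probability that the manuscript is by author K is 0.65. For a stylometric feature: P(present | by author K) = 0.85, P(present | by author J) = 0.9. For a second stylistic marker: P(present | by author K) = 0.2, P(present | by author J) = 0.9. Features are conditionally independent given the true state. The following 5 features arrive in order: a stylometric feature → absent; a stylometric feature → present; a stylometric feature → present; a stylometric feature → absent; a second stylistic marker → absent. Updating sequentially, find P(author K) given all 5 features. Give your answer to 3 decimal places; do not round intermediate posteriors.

0.968

After a stylometric feature='absent': P(author K) = 0.15·0.6500 / (0.15·0.6500 + 0.1·0.3500) ≈ 0.7358
After a stylometric feature='present': P(author K) = 0.85·0.7358 / (0.85·0.7358 + 0.9·0.2642) ≈ 0.7246
After a stylometric feature='present': P(author K) = 0.85·0.7246 / (0.85·0.7246 + 0.9·0.2754) ≈ 0.7130
After a stylometric feature='absent': P(author K) = 0.15·0.7130 / (0.15·0.7130 + 0.1·0.2870) ≈ 0.7885
After a second stylistic marker='absent': P(author K) = 0.8·0.7885 / (0.8·0.7885 + 0.1·0.2115) ≈ 0.9676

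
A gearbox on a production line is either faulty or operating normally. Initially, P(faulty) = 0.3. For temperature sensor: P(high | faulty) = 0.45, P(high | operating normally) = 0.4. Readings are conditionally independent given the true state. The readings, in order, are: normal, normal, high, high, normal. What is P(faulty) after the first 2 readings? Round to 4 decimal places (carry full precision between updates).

After 'normal': P(faulty) = 0.55·0.3000 / (0.55·0.3000 + 0.6·0.7000) ≈ 0.2821
After 'normal': P(faulty) = 0.55·0.2821 / (0.55·0.2821 + 0.6·0.7179) ≈ 0.2648

0.2648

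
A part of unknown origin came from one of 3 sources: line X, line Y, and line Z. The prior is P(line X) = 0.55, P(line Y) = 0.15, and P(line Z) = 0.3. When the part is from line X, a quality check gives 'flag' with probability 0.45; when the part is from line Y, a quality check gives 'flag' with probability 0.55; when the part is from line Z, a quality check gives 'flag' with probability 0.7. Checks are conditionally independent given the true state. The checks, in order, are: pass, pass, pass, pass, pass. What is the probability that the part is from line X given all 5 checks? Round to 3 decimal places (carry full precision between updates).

0.888

After 'pass': normaliser = 0.55·0.5500 + 0.45·0.1500 + 0.3·0.3000; P(line X) ≈ 0.6576, P(line Y) ≈ 0.1467, P(line Z) ≈ 0.1957
After 'pass': normaliser = 0.55·0.6576 + 0.45·0.1467 + 0.3·0.1957; P(line X) ≈ 0.7436, P(line Y) ≈ 0.1358, P(line Z) ≈ 0.1207
After 'pass': normaliser = 0.55·0.7436 + 0.45·0.1358 + 0.3·0.1207; P(line X) ≈ 0.8078, P(line Y) ≈ 0.1207, P(line Z) ≈ 0.0715
After 'pass': normaliser = 0.55·0.8078 + 0.45·0.1207 + 0.3·0.0715; P(line X) ≈ 0.8543, P(line Y) ≈ 0.1044, P(line Z) ≈ 0.0412
After 'pass': normaliser = 0.55·0.8543 + 0.45·0.1044 + 0.3·0.0412; P(line X) ≈ 0.8878, P(line Y) ≈ 0.0888, P(line Z) ≈ 0.0234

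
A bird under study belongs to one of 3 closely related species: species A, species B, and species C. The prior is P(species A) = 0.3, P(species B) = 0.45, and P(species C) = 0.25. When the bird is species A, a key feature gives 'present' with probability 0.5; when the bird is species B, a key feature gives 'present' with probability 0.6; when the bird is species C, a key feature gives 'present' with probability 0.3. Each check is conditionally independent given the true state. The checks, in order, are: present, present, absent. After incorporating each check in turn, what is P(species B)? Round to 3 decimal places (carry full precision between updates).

0.549

After 'present': normaliser = 0.5·0.3000 + 0.6·0.4500 + 0.3·0.2500; P(species A) ≈ 0.3030, P(species B) ≈ 0.5455, P(species C) ≈ 0.1515
After 'present': normaliser = 0.5·0.3030 + 0.6·0.5455 + 0.3·0.1515; P(species A) ≈ 0.2890, P(species B) ≈ 0.6243, P(species C) ≈ 0.0867
After 'absent': normaliser = 0.5·0.2890 + 0.4·0.6243 + 0.7·0.0867; P(species A) ≈ 0.3177, P(species B) ≈ 0.5489, P(species C) ≈ 0.1334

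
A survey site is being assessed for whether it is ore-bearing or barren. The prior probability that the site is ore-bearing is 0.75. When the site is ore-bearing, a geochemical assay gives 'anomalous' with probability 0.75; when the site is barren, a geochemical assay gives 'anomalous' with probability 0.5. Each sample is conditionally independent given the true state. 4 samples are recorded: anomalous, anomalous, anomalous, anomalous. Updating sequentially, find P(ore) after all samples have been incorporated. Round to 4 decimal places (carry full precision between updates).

After 'anomalous': P(ore) = 0.75·0.7500 / (0.75·0.7500 + 0.5·0.2500) ≈ 0.8182
After 'anomalous': P(ore) = 0.75·0.8182 / (0.75·0.8182 + 0.5·0.1818) ≈ 0.8710
After 'anomalous': P(ore) = 0.75·0.8710 / (0.75·0.8710 + 0.5·0.1290) ≈ 0.9101
After 'anomalous': P(ore) = 0.75·0.9101 / (0.75·0.9101 + 0.5·0.0899) ≈ 0.9382

0.9382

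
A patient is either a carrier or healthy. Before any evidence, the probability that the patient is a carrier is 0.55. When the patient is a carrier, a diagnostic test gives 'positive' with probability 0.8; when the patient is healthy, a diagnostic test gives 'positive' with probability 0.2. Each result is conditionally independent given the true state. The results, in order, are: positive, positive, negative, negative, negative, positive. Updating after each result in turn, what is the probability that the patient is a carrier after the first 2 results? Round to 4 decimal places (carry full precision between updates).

0.9514

After 'positive': P(carrier) = 0.8·0.5500 / (0.8·0.5500 + 0.2·0.4500) ≈ 0.8302
After 'positive': P(carrier) = 0.8·0.8302 / (0.8·0.8302 + 0.2·0.1698) ≈ 0.9514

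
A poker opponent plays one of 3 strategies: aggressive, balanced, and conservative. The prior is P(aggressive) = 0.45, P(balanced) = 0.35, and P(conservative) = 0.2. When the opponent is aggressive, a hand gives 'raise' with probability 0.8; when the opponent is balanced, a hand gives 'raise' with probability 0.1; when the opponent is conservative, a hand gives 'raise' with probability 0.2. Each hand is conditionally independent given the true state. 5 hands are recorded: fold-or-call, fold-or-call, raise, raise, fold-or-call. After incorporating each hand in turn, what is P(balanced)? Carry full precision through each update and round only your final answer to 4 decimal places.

0.2850

After 'fold-or-call': normaliser = 0.2·0.4500 + 0.9·0.3500 + 0.8·0.2000; P(aggressive) ≈ 0.1593, P(balanced) ≈ 0.5575, P(conservative) ≈ 0.2832
After 'fold-or-call': normaliser = 0.2·0.1593 + 0.9·0.5575 + 0.8·0.2832; P(aggressive) ≈ 0.0419, P(balanced) ≈ 0.6601, P(conservative) ≈ 0.2980
After 'raise': normaliser = 0.8·0.0419 + 0.1·0.6601 + 0.2·0.2980; P(aggressive) ≈ 0.2107, P(balanced) ≈ 0.4148, P(conservative) ≈ 0.3745
After 'raise': normaliser = 0.8·0.2107 + 0.1·0.4148 + 0.2·0.3745; P(aggressive) ≈ 0.5915, P(balanced) ≈ 0.1456, P(conservative) ≈ 0.2629
After 'fold-or-call': normaliser = 0.2·0.5915 + 0.9·0.1456 + 0.8·0.2629; P(aggressive) ≈ 0.2574, P(balanced) ≈ 0.2850, P(conservative) ≈ 0.4576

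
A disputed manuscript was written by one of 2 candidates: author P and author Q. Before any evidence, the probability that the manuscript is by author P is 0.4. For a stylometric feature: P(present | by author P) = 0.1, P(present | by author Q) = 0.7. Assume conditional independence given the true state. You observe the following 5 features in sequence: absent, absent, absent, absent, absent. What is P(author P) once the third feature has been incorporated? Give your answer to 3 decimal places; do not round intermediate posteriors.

After 'absent': P(author P) = 0.9·0.4000 / (0.9·0.4000 + 0.3·0.6000) ≈ 0.6667
After 'absent': P(author P) = 0.9·0.6667 / (0.9·0.6667 + 0.3·0.3333) ≈ 0.8571
After 'absent': P(author P) = 0.9·0.8571 / (0.9·0.8571 + 0.3·0.1429) ≈ 0.9474

0.947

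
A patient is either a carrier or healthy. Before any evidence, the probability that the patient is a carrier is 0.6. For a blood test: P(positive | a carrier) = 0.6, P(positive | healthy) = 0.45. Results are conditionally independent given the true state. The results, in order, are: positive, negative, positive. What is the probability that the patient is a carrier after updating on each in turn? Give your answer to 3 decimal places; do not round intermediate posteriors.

After 'positive': P(carrier) = 0.6·0.6000 / (0.6·0.6000 + 0.45·0.4000) ≈ 0.6667
After 'negative': P(carrier) = 0.4·0.6667 / (0.4·0.6667 + 0.55·0.3333) ≈ 0.5926
After 'positive': P(carrier) = 0.6·0.5926 / (0.6·0.5926 + 0.45·0.4074) ≈ 0.6598

0.660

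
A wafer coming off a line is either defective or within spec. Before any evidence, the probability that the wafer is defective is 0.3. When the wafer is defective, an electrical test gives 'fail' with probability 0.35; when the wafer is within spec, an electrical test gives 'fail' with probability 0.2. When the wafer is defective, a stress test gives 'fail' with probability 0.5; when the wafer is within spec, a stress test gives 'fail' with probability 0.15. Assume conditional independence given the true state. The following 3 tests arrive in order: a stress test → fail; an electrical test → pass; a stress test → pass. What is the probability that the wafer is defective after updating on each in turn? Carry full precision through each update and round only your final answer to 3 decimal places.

0.406

Each posterior becomes the prior for the next update.
After a stress test='fail': P(defective) = 0.5·0.3000 / (0.5·0.3000 + 0.15·0.7000) ≈ 0.5882
After an electrical test='pass': P(defective) = 0.65·0.5882 / (0.65·0.5882 + 0.8·0.4118) ≈ 0.5372
After a stress test='pass': P(defective) = 0.5·0.5372 / (0.5·0.5372 + 0.85·0.4628) ≈ 0.4057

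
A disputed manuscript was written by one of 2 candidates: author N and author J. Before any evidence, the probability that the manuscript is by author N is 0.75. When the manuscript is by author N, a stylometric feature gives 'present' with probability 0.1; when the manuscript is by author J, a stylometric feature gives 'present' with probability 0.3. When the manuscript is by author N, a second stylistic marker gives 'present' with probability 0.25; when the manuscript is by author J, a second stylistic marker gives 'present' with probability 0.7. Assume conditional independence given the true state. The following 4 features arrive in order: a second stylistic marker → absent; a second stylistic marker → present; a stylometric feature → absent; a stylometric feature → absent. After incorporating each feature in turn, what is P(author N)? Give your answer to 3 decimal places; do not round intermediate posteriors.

0.816

After a second stylistic marker='absent': P(author N) = 0.75·0.7500 / (0.75·0.7500 + 0.3·0.2500) ≈ 0.8824
After a second stylistic marker='present': P(author N) = 0.25·0.8824 / (0.25·0.8824 + 0.7·0.1176) ≈ 0.7282
After a stylometric feature='absent': P(author N) = 0.9·0.7282 / (0.9·0.7282 + 0.7·0.2718) ≈ 0.7750
After a stylometric feature='absent': P(author N) = 0.9·0.7750 / (0.9·0.7750 + 0.7·0.2250) ≈ 0.8158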